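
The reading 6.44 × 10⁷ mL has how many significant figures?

6.44 × 10⁷: in scientific notation every digit of the coefficient is significant.

3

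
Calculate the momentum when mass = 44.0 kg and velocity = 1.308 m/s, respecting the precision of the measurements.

momentum = 44.0 kg × 1.308 m/s = 57.552 kg·m/s.
44.0 has 3 significant figures; 1.308 has 4.
Division/multiplication keeps the fewest: 3 significant figures.
Rounded: 57.6 kg·m/s.

57.6 kg·m/s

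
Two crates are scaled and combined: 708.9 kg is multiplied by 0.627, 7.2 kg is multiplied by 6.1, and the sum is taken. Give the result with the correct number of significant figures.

708.9 × 0.627 = 444.4803 → 444 kg (3 s.f., last digit at the 10^0 place).
7.2 × 6.1 = 43.92 → 44 kg (2 s.f., last digit at the 10^0 place).
Sum: 488.4003 kg; keep the coarser place, 10^0.
Result: 4.88 × 10² kg.

4.88 × 10² kg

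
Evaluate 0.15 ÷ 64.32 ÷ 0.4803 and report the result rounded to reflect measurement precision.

0.0049

0.15 ÷ 64.32 ÷ 0.4803 = 0.00485548522223…
Multiplication/division keeps the fewest significant figures: 0.15 → 2 s.f., 64.32 → 4 s.f., 0.4803 → 4 s.f.; limit is 2.
Rounded to 2 significant figures: 0.0049.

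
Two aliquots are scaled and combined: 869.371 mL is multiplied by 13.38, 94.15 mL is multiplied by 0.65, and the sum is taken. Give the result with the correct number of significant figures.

1.169 × 10⁴ mL

869.371 × 13.38 = 11632.18398 → 1.163 × 10⁴ mL (4 s.f., last digit at the 10^1 place).
94.15 × 0.65 = 61.1975 → 61 mL (2 s.f., last digit at the 10^0 place).
Sum: 11693.38148 mL; keep the coarser place, 10^1.
Result: 1.169 × 10⁴ mL.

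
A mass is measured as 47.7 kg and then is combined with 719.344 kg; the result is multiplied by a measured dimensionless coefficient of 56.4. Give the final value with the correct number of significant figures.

47.7 kg + 719.344 kg = 767.044 kg; the sum is limited to 1 decimal place (4 s.f.).
Carrying full precision, 767.044 × 56.4 = 43261.2816 kg; 56.4 has 3 s.f., so the result keeps min(4, 3) = 3 s.f.
Rounded to 3 significant figures: 4.33 × 10⁴ kg.

4.33 × 10⁴ kg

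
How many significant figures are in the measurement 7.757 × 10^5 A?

7.757 × 10^5: in scientific notation every digit of the coefficient is significant.

4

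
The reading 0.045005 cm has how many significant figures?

0.045005: leading zeros are not significant; zeros between nonzero digits are significant.

5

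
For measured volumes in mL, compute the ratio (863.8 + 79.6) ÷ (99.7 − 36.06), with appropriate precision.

14.8

863.8 + 79.6 = 943.4, limited to 1 d.p. → 4 s.f.; 99.7 − 36.06 = 63.64, limited to 1 d.p. → 3 s.f.
Carrying full precision, 943.4 ÷ 63.64 = 14.8240100566…; keep min(4, 3) = 3 s.f.
Rounded to 3 significant figures: 14.8.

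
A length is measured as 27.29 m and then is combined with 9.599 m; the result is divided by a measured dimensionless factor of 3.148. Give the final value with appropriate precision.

27.29 m + 9.599 m = 36.889 m; the sum is limited to 2 decimal places (4 s.f.).
Carrying full precision, 36.889 ÷ 3.148 = 11.7182337992… m; 3.148 has 4 s.f., so the result keeps min(4, 4) = 4 s.f.
Rounded to 4 significant figures: 11.72 m.

11.72 m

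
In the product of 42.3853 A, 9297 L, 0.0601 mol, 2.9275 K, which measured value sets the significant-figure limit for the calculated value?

42.3853 A → 6 s.f.; 9297 L → 4 s.f.; 0.0601 mol → 3 s.f.; 2.9275 K → 5 s.f.
The fewest is 3 significant figures, from 0.0601 mol.

0.0601 mol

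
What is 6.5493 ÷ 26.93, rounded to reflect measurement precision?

0.2432

6.5493 ÷ 26.93 = 0.243197177869…
Multiplication/division keeps the fewest significant figures: 6.5493 → 5 s.f., 26.93 → 4 s.f.; limit is 4.
Rounded to 4 significant figures: 0.2432.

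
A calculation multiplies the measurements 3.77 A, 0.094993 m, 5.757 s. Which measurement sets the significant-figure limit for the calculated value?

3.77 A → 3 s.f.; 0.094993 m → 5 s.f.; 5.757 s → 4 s.f.
The fewest is 3 significant figures, from 3.77 A.

3.77 A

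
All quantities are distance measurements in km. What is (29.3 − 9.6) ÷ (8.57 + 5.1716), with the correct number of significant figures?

29.3 − 9.6 = 19.7, limited to 1 d.p. → 3 s.f.; 8.57 + 5.1716 = 13.7416, limited to 2 d.p. → 4 s.f.
Carrying full precision, 19.7 ÷ 13.7416 = 1.43360307388…; keep min(3, 4) = 3 s.f.
Rounded to 3 significant figures: 1.43.

1.43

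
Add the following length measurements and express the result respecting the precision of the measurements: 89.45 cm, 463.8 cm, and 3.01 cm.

5.563 × 10² cm

89.45 cm + 463.8 cm + 3.01 cm = 556.26 cm.
Addition/subtraction keeps the fewest decimal places: 89.45 → 2 decimal places, 463.8 → 1 decimal place, 3.01 → 2 decimal places; limit is 1.
Rounded to 1 decimal place: 5.563 × 10² cm.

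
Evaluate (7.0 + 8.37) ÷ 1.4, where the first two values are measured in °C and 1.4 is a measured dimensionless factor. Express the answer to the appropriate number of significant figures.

7.0 °C + 8.37 °C = 15.37 °C; the sum is limited to 1 decimal place (3 s.f.).
Carrying full precision, 15.37 ÷ 1.4 = 10.9785714286… °C; 1.4 has 2 s.f., so the result keeps min(3, 2) = 2 s.f.
Rounded to 2 significant figures: 11 °C.

11 °C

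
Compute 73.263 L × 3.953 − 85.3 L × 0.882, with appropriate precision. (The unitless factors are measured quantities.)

2.144 × 10² L

73.263 × 3.953 = 289.608639 → 289.6 L (4 s.f., last digit at the 10^-1 place).
85.3 × 0.882 = 75.2346 → 75.2 L (3 s.f., last digit at the 10^-1 place).
Difference: 214.374039 L; keep the coarser place, 10^-1.
Result: 2.144 × 10² L.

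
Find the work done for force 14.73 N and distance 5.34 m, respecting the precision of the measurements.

78.7 J

work done = 14.73 N × 5.34 m = 78.6582 J.
14.73 has 4 significant figures; 5.34 has 3.
Division/multiplication keeps the fewest: 3 significant figures.
Rounded: 78.7 J.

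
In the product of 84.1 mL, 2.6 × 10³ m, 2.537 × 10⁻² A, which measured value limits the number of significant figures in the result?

84.1 mL → 3 s.f.; 2.6 × 10³ m → 2 s.f.; 2.537 × 10⁻² A → 4 s.f.
The fewest is 2 significant figures, from 2.6 × 10³ m.

2.6 × 10³ m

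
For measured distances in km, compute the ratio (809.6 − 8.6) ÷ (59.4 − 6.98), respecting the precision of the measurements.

15.3

809.6 − 8.6 = 801.0, limited to 1 d.p. → 4 s.f.; 59.4 − 6.98 = 52.42, limited to 1 d.p. → 3 s.f.
Carrying full precision, 801.0 ÷ 52.42 = 15.2804273178…; keep min(4, 3) = 3 s.f.
Rounded to 3 significant figures: 15.3.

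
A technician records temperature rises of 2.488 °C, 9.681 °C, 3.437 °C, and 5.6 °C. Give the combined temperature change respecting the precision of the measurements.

21.2 °C

2.488 °C + 9.681 °C + 3.437 °C + 5.6 °C = 21.206 °C.
Addition/subtraction keeps the fewest decimal places: 2.488 → 3 decimal places, 9.681 → 3 decimal places, 3.437 → 3 decimal places, 5.6 → 1 decimal place; limit is 1.
Rounded to 1 decimal place: 21.2 °C.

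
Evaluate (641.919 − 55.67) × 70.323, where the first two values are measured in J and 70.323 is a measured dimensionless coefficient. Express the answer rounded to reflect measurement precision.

641.919 J − 55.67 J = 586.249 J; the difference is limited to 2 decimal places (5 s.f.).
Carrying full precision, 586.249 × 70.323 = 41226.788427 J; 70.323 has 5 s.f., so the result keeps min(5, 5) = 5 s.f.
Rounded to 5 significant figures: 41227 J.

41227 J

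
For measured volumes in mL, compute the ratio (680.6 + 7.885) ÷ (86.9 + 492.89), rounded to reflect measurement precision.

680.6 + 7.885 = 688.485, limited to 1 d.p. → 4 s.f.; 86.9 + 492.89 = 579.79, limited to 1 d.p. → 4 s.f.
Carrying full precision, 688.485 ÷ 579.79 = 1.18747305059…; keep min(4, 4) = 4 s.f.
Rounded to 4 significant figures: 1.187.

1.187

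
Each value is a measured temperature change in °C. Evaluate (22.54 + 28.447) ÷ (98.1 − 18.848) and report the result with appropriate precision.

22.54 + 28.447 = 50.987, limited to 2 d.p. → 4 s.f.; 98.1 − 18.848 = 79.252, limited to 1 d.p. → 3 s.f.
Carrying full precision, 50.987 ÷ 79.252 = 0.643352849139…; keep min(4, 3) = 3 s.f.
Rounded to 3 significant figures: 0.643.

0.643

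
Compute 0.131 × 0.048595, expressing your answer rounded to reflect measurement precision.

0.00637

0.131 × 0.048595 = 0.006365945
Multiplication/division keeps the fewest significant figures: 0.131 → 3 s.f., 0.048595 → 5 s.f.; limit is 3.
Rounded to 3 significant figures: 0.00637.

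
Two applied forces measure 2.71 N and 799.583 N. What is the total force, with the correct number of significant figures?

802.29 N

2.71 N + 799.583 N = 802.293 N.
Addition/subtraction keeps the fewest decimal places: 2.71 → 2 decimal places, 799.583 → 3 decimal places; limit is 2.
Rounded to 2 decimal places: 802.29 N.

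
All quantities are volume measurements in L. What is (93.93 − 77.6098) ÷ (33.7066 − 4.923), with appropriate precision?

93.93 − 77.6098 = 16.3202, limited to 2 d.p. → 4 s.f.; 33.7066 − 4.923 = 28.7836, limited to 3 d.p. → 5 s.f.
Carrying full precision, 16.3202 ÷ 28.7836 = 0.566996484109…; keep min(4, 5) = 4 s.f.
Rounded to 4 significant figures: 0.5670.

0.5670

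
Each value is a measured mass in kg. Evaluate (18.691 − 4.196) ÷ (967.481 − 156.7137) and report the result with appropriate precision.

0.017878

18.691 − 4.196 = 14.495, limited to 3 d.p. → 5 s.f.; 967.481 − 156.7137 = 810.7673, limited to 3 d.p. → 6 s.f.
Carrying full precision, 14.495 ÷ 810.7673 = 0.0178781260665…; keep min(5, 6) = 5 s.f.
Rounded to 5 significant figures: 0.017878.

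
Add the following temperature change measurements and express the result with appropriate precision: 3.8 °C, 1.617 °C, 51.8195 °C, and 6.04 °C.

63.3 °C

3.8 °C + 1.617 °C + 51.8195 °C + 6.04 °C = 63.2765 °C.
Addition/subtraction keeps the fewest decimal places: 3.8 → 1 decimal place, 1.617 → 3 decimal places, 51.8195 → 4 decimal places, 6.04 → 2 decimal places; limit is 1.
Rounded to 1 decimal place: 63.3 °C.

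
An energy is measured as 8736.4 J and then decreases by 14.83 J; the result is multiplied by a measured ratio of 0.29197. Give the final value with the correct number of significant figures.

8736.4 J − 14.83 J = 8721.57 J; the difference is limited to 1 decimal place (5 s.f.).
Carrying full precision, 8721.57 × 0.29197 = 2546.4367929 J; 0.29197 has 5 s.f., so the result keeps min(5, 5) = 5 s.f.
Rounded to 5 significant figures: 2546.4 J.

2546.4 J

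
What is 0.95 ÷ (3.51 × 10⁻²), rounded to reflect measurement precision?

0.95 ÷ (3.51 × 10⁻²) = 27.0655270655…
Multiplication/division keeps the fewest significant figures: 0.95 → 2 s.f., 3.51 × 10⁻² → 3 s.f.; limit is 2.
Rounded to 2 significant figures: 27.

27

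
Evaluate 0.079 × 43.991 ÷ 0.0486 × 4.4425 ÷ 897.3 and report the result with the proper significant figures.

0.079 × 43.991 ÷ 0.0486 × 4.4425 ÷ 897.3 = 0.354033554309…
Multiplication/division keeps the fewest significant figures: 0.079 → 2 s.f., 43.991 → 5 s.f., 0.0486 → 3 s.f., 4.4425 → 5 s.f., 897.3 → 4 s.f.; limit is 2.
Rounded to 2 significant figures: 0.35.

0.35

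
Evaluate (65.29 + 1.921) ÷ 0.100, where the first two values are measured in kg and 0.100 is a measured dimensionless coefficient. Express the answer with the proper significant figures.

672 kg

65.29 kg + 1.921 kg = 67.211 kg; the sum is limited to 2 decimal places (4 s.f.).
Carrying full precision, 67.211 ÷ 0.100 = 672.11 kg; 0.100 has 3 s.f., so the result keeps min(4, 3) = 3 s.f.
Rounded to 3 significant figures: 672 kg.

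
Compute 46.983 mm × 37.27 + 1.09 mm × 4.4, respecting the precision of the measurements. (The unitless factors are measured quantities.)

1756 mm

46.983 × 37.27 = 1751.05641 → 1751 mm (4 s.f., last digit at the 10^0 place).
1.09 × 4.4 = 4.796 → 4.8 mm (2 s.f., last digit at the 10^-1 place).
Sum: 1755.85241 mm; keep the coarser place, 10^0.
Result: 1756 mm.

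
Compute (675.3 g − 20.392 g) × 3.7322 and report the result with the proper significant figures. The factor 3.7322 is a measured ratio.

675.3 g − 20.392 g = 654.908 g; the difference is limited to 1 decimal place (4 s.f.).
Carrying full precision, 654.908 × 3.7322 = 2444.2476376 g; 3.7322 has 5 s.f., so the result keeps min(4, 5) = 4 s.f.
Rounded to 4 significant figures: 2444 g.

2444 g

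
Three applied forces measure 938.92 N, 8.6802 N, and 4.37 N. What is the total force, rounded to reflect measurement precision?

951.97 N

938.92 N + 8.6802 N + 4.37 N = 951.9702 N.
Addition/subtraction keeps the fewest decimal places: 938.92 → 2 decimal places, 8.6802 → 4 decimal places, 4.37 → 2 decimal places; limit is 2.
Rounded to 2 decimal places: 951.97 N.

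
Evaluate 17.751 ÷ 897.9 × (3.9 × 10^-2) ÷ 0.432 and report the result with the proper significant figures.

17.751 ÷ 897.9 × (3.9 × 10^-2) ÷ 0.432 = 0.00178474310428…
Multiplication/division keeps the fewest significant figures: 17.751 → 5 s.f., 897.9 → 4 s.f., 3.9 × 10^-2 → 2 s.f., 0.432 → 3 s.f.; limit is 2.
Rounded to 2 significant figures: 0.0018.

0.0018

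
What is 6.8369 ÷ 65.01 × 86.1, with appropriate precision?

9.05

6.8369 ÷ 65.01 × 86.1 = 9.05486986617…
Multiplication/division keeps the fewest significant figures: 6.8369 → 5 s.f., 65.01 → 4 s.f., 86.1 → 3 s.f.; limit is 3.
Rounded to 3 significant figures: 9.05.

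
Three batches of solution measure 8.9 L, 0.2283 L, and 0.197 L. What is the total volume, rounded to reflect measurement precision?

9.3 L

8.9 L + 0.2283 L + 0.197 L = 9.3253 L.
Addition/subtraction keeps the fewest decimal places: 8.9 → 1 decimal place, 0.2283 → 4 decimal places, 0.197 → 3 decimal places; limit is 1.
Rounded to 1 decimal place: 9.3 L.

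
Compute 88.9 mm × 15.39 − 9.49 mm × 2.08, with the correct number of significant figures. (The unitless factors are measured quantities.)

1.35 × 10³ mm

88.9 × 15.39 = 1368.171 → 1.37 × 10³ mm (3 s.f., last digit at the 10^1 place).
9.49 × 2.08 = 19.7392 → 19.7 mm (3 s.f., last digit at the 10^-1 place).
Difference: 1348.4318 mm; keep the coarser place, 10^1.
Result: 1.35 × 10³ mm.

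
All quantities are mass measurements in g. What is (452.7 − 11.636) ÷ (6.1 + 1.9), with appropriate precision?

55

452.7 − 11.636 = 441.064, limited to 1 d.p. → 4 s.f.; 6.1 + 1.9 = 8.0, limited to 1 d.p. → 2 s.f.
Carrying full precision, 441.064 ÷ 8.0 = 55.133; keep min(4, 2) = 2 s.f.
Rounded to 2 significant figures: 55.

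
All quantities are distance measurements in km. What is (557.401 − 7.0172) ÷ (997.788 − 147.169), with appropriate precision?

557.401 − 7.0172 = 550.3838, limited to 3 d.p. → 6 s.f.; 997.788 − 147.169 = 850.619, limited to 3 d.p. → 6 s.f.
Carrying full precision, 550.3838 ÷ 850.619 = 0.647039156191…; keep min(6, 6) = 6 s.f.
Rounded to 6 significant figures: 0.647039.

0.647039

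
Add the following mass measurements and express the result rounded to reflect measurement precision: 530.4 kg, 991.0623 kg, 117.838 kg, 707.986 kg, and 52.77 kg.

530.4 kg + 991.0623 kg + 117.838 kg + 707.986 kg + 52.77 kg = 2400.0563 kg.
Addition/subtraction keeps the fewest decimal places: 530.4 → 1 decimal place, 991.0623 → 4 decimal places, 117.838 → 3 decimal places, 707.986 → 3 decimal places, 52.77 → 2 decimal places; limit is 1.
Rounded to 1 decimal place: 2400.1 kg.

2400.1 kg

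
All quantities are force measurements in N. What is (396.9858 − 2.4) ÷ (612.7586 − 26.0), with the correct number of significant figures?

0.6725

396.9858 − 2.4 = 394.5858, limited to 1 d.p. → 4 s.f.; 612.7586 − 26.0 = 586.7586, limited to 1 d.p. → 4 s.f.
Carrying full precision, 394.5858 ÷ 586.7586 = 0.672484050511…; keep min(4, 4) = 4 s.f.
Rounded to 4 significant figures: 0.6725.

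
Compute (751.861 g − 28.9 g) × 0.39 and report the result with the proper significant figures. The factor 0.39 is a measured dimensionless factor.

2.8 × 10^2 g

751.861 g − 28.9 g = 722.961 g; the difference is limited to 1 decimal place (4 s.f.).
Carrying full precision, 722.961 × 0.39 = 281.95479 g; 0.39 has 2 s.f., so the result keeps min(4, 2) = 2 s.f.
Rounded to 2 significant figures: 2.8 × 10^2 g.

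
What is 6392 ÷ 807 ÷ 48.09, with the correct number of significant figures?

6392 ÷ 807 ÷ 48.09 = 0.164705633773…
Multiplication/division keeps the fewest significant figures: 6392 → 4 s.f., 807 → 3 s.f., 48.09 → 4 s.f.; limit is 3.
Rounded to 3 significant figures: 1.65 × 10⁻¹.

1.65 × 10⁻¹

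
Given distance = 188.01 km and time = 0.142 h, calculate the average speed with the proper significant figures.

1.32 × 10^3 km/h

average speed = 188.01 km ÷ 0.142 h = 1324.01408451… km/h.
188.01 has 5 significant figures; 0.142 has 3.
Division/multiplication keeps the fewest: 3 significant figures.
Rounded: 1.32 × 10^3 km/h.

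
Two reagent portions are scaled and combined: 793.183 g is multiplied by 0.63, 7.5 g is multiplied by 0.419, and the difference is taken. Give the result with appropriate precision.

793.183 × 0.63 = 499.70529 → 5.0 × 10² g (2 s.f., last digit at the 10^1 place).
7.5 × 0.419 = 3.1425 → 3.1 g (2 s.f., last digit at the 10^-1 place).
Difference: 496.56279 g; keep the coarser place, 10^1.
Result: 5.0 × 10² g.

5.0 × 10² g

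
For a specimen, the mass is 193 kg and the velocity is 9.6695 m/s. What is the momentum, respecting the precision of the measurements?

momentum = 193 kg × 9.6695 m/s = 1866.2135 kg·m/s.
193 has 3 significant figures; 9.6695 has 5.
Division/multiplication keeps the fewest: 3 significant figures.
Rounded: 1.87 × 10^3 kg·m/s.

1.87 × 10^3 kg·m/s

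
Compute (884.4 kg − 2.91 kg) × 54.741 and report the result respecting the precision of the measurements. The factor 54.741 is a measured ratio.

884.4 kg − 2.91 kg = 881.49 kg; the difference is limited to 1 decimal place (4 s.f.).
Carrying full precision, 881.49 × 54.741 = 48253.64409 kg; 54.741 has 5 s.f., so the result keeps min(4, 5) = 4 s.f.
Rounded to 4 significant figures: 4.825 × 10^4 kg.

4.825 × 10^4 kg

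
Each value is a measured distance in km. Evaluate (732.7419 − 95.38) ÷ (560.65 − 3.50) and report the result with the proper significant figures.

1.1440

732.7419 − 95.38 = 637.3619, limited to 2 d.p. → 5 s.f.; 560.65 − 3.50 = 557.15, limited to 2 d.p. → 5 s.f.
Carrying full precision, 637.3619 ÷ 557.15 = 1.14396823118…; keep min(5, 5) = 5 s.f.
Rounded to 5 significant figures: 1.1440.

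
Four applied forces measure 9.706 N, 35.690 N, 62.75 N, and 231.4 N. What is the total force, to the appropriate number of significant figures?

3.395 × 10^2 N

9.706 N + 35.690 N + 62.75 N + 231.4 N = 339.546 N.
Addition/subtraction keeps the fewest decimal places: 9.706 → 3 decimal places, 35.690 → 3 decimal places, 62.75 → 2 decimal places, 231.4 → 1 decimal place; limit is 1.
Rounded to 1 decimal place: 3.395 × 10^2 N.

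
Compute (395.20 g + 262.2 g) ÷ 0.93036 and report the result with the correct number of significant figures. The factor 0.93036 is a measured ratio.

395.20 g + 262.2 g = 657.40 g; the sum is limited to 1 decimal place (4 s.f.).
Carrying full precision, 657.40 ÷ 0.93036 = 706.608194677… g; 0.93036 has 5 s.f., so the result keeps min(4, 5) = 4 s.f.
Rounded to 4 significant figures: 706.6 g.

706.6 g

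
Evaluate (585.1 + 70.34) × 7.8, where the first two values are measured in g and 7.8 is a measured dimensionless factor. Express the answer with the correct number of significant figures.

5.1 × 10^3 g

585.1 g + 70.34 g = 655.44 g; the sum is limited to 1 decimal place (4 s.f.).
Carrying full precision, 655.44 × 7.8 = 5112.432 g; 7.8 has 2 s.f., so the result keeps min(4, 2) = 2 s.f.
Rounded to 2 significant figures: 5.1 × 10^3 g.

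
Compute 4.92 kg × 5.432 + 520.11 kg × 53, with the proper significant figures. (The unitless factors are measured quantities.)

4.92 × 5.432 = 26.72544 → 26.7 kg (3 s.f., last digit at the 10^-1 place).
520.11 × 53 = 27565.83 → 2.8 × 10⁴ kg (2 s.f., last digit at the 10^3 place).
Sum: 27592.55544 kg; keep the coarser place, 10^3.
Result: 2.8 × 10⁴ kg.

2.8 × 10⁴ kg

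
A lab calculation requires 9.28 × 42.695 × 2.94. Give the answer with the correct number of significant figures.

9.28 × 42.695 × 2.94 = 1164.856224
Multiplication/division keeps the fewest significant figures: 9.28 → 3 s.f., 42.695 → 5 s.f., 2.94 → 3 s.f.; limit is 3.
Rounded to 3 significant figures: 1.16 × 10^3.

1.16 × 10^3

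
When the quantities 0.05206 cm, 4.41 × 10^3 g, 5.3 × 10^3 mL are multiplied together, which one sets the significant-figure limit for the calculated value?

0.05206 cm → 4 s.f.; 4.41 × 10^3 g → 3 s.f.; 5.3 × 10^3 mL → 2 s.f.
The fewest is 2 significant figures, from 5.3 × 10^3 mL.

5.3 × 10^3 mL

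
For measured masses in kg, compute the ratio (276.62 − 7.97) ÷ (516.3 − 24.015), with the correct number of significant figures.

276.62 − 7.97 = 268.65, limited to 2 d.p. → 5 s.f.; 516.3 − 24.015 = 492.285, limited to 1 d.p. → 4 s.f.
Carrying full precision, 268.65 ÷ 492.285 = 0.545720466803…; keep min(5, 4) = 4 s.f.
Rounded to 4 significant figures: 0.5457.

0.5457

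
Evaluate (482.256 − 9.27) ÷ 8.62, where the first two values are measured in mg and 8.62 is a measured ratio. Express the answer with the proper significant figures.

482.256 mg − 9.27 mg = 472.986 mg; the difference is limited to 2 decimal places (5 s.f.).
Carrying full precision, 472.986 ÷ 8.62 = 54.8707656613… mg; 8.62 has 3 s.f., so the result keeps min(5, 3) = 3 s.f.
Rounded to 3 significant figures: 54.9 mg.

54.9 mg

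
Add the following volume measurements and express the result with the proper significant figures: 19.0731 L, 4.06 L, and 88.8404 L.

111.97 L

19.0731 L + 4.06 L + 88.8404 L = 111.9735 L.
Addition/subtraction keeps the fewest decimal places: 19.0731 → 4 decimal places, 4.06 → 2 decimal places, 88.8404 → 4 decimal places; limit is 2.
Rounded to 2 decimal places: 111.97 L.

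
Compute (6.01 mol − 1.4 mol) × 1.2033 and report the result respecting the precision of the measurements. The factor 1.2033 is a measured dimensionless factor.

5.5 mol

6.01 mol − 1.4 mol = 4.61 mol; the difference is limited to 1 decimal place (2 s.f.).
Carrying full precision, 4.61 × 1.2033 = 5.547213 mol; 1.2033 has 5 s.f., so the result keeps min(2, 5) = 2 s.f.
Rounded to 2 significant figures: 5.5 mol.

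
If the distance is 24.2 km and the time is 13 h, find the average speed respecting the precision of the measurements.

1.9 km/h

average speed = 24.2 km ÷ 13 h = 1.86153846154… km/h.
24.2 has 3 significant figures; 13 has 2.
Division/multiplication keeps the fewest: 2 significant figures.
Rounded: 1.9 km/h.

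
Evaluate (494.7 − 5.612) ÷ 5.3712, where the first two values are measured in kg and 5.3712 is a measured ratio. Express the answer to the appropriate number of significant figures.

494.7 kg − 5.612 kg = 489.088 kg; the difference is limited to 1 decimal place (4 s.f.).
Carrying full precision, 489.088 ÷ 5.3712 = 91.0574918082… kg; 5.3712 has 5 s.f., so the result keeps min(4, 5) = 4 s.f.
Rounded to 4 significant figures: 91.06 kg.

91.06 kg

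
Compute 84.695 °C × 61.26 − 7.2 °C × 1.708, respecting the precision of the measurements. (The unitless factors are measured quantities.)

5176 °C

84.695 × 61.26 = 5188.4157 → 5188 °C (4 s.f., last digit at the 10^0 place).
7.2 × 1.708 = 12.2976 → 12 °C (2 s.f., last digit at the 10^0 place).
Difference: 5176.1181 °C; keep the coarser place, 10^0.
Result: 5176 °C.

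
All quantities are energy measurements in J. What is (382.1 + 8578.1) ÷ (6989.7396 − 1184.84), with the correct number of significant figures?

382.1 + 8578.1 = 8960.2, limited to 1 d.p. → 5 s.f.; 6989.7396 − 1184.84 = 5804.8996, limited to 2 d.p. → 6 s.f.
Carrying full precision, 8960.2 ÷ 5804.8996 = 1.54355813492…; keep min(5, 6) = 5 s.f.
Rounded to 5 significant figures: 1.5436.

1.5436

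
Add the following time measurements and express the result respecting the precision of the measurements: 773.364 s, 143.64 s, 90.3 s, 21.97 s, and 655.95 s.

1685.2 s

773.364 s + 143.64 s + 90.3 s + 21.97 s + 655.95 s = 1685.224 s.
Addition/subtraction keeps the fewest decimal places: 773.364 → 3 decimal places, 143.64 → 2 decimal places, 90.3 → 1 decimal place, 21.97 → 2 decimal places, 655.95 → 2 decimal places; limit is 1.
Rounded to 1 decimal place: 1685.2 s.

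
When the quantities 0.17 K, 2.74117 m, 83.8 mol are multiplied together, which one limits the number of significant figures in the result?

0.17 K

0.17 K → 2 s.f.; 2.74117 m → 6 s.f.; 83.8 mol → 3 s.f.
The fewest is 2 significant figures, from 0.17 K.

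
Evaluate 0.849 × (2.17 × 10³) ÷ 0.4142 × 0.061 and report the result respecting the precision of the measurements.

2.7 × 10²

0.849 × (2.17 × 10³) ÷ 0.4142 × 0.061 = 271.32334621…
Multiplication/division keeps the fewest significant figures: 0.849 → 3 s.f., 2.17 × 10³ → 3 s.f., 0.4142 → 4 s.f., 0.061 → 2 s.f.; limit is 2.
Rounded to 2 significant figures: 2.7 × 10².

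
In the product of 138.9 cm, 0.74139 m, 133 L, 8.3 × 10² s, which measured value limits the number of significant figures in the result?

138.9 cm → 4 s.f.; 0.74139 m → 5 s.f.; 133 L → 3 s.f.; 8.3 × 10² s → 2 s.f.
The fewest is 2 significant figures, from 8.3 × 10² s.

8.3 × 10² s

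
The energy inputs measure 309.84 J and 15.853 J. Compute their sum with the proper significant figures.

309.84 J + 15.853 J = 325.693 J.
Addition/subtraction keeps the fewest decimal places: 309.84 → 2 decimal places, 15.853 → 3 decimal places; limit is 2.
Rounded to 2 decimal places: 325.69 J.

325.69 J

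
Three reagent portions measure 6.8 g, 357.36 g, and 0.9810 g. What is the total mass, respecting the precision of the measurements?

6.8 g + 357.36 g + 0.9810 g = 365.1410 g.
Addition/subtraction keeps the fewest decimal places: 6.8 → 1 decimal place, 357.36 → 2 decimal places, 0.9810 → 4 decimal places; limit is 1.
Rounded to 1 decimal place: 365.1 g.

365.1 g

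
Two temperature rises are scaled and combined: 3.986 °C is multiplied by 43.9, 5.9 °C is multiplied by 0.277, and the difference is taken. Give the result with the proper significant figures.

3.986 × 43.9 = 174.9854 → 175 °C (3 s.f., last digit at the 10^0 place).
5.9 × 0.277 = 1.6343 → 1.6 °C (2 s.f., last digit at the 10^-1 place).
Difference: 173.3511 °C; keep the coarser place, 10^0.
Result: 173 °C.

173 °C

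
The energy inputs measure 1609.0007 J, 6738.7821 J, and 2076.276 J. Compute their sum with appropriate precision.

1609.0007 J + 6738.7821 J + 2076.276 J = 10424.0588 J.
Addition/subtraction keeps the fewest decimal places: 1609.0007 → 4 decimal places, 6738.7821 → 4 decimal places, 2076.276 → 3 decimal places; limit is 3.
Rounded to 3 decimal places: 10424.059 J.

10424.059 J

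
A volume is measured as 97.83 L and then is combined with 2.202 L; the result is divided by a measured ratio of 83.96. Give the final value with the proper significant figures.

1.191 L

97.83 L + 2.202 L = 100.032 L; the sum is limited to 2 decimal places (5 s.f.).
Carrying full precision, 100.032 ÷ 83.96 = 1.19142448785… L; 83.96 has 4 s.f., so the result keeps min(5, 4) = 4 s.f.
Rounded to 4 significant figures: 1.191 L.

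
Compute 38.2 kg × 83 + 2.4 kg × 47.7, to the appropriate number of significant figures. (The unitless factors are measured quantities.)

38.2 × 83 = 3170.6 → 3.2 × 10³ kg (2 s.f., last digit at the 10^2 place).
2.4 × 47.7 = 114.48 → 1.1 × 10² kg (2 s.f., last digit at the 10^1 place).
Sum: 3285.08 kg; keep the coarser place, 10^2.
Result: 3.3 × 10³ kg.

3.3 × 10³ kg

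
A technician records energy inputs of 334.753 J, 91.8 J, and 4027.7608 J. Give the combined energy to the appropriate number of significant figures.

4454.3 J

334.753 J + 91.8 J + 4027.7608 J = 4454.3138 J.
Addition/subtraction keeps the fewest decimal places: 334.753 → 3 decimal places, 91.8 → 1 decimal place, 4027.7608 → 4 decimal places; limit is 1.
Rounded to 1 decimal place: 4454.3 J.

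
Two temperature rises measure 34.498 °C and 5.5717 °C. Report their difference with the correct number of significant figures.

34.498 °C − 5.5717 °C = 28.9263 °C.
Addition/subtraction keeps the fewest decimal places: 34.498 → 3 decimal places, 5.5717 → 4 decimal places; limit is 3.
Rounded to 3 decimal places: 28.926 °C.

28.926 °C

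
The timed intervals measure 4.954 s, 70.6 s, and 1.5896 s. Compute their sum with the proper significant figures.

4.954 s + 70.6 s + 1.5896 s = 77.1436 s.
Addition/subtraction keeps the fewest decimal places: 4.954 → 3 decimal places, 70.6 → 1 decimal place, 1.5896 → 4 decimal places; limit is 1.
Rounded to 1 decimal place: 77.1 s.

77.1 s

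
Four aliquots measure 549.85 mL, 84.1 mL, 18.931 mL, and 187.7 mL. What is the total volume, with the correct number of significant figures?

549.85 mL + 84.1 mL + 18.931 mL + 187.7 mL = 840.581 mL.
Addition/subtraction keeps the fewest decimal places: 549.85 → 2 decimal places, 84.1 → 1 decimal place, 18.931 → 3 decimal places, 187.7 → 1 decimal place; limit is 1.
Rounded to 1 decimal place: 840.6 mL.

840.6 mL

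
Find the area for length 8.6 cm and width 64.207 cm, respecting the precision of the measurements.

5.5 × 10² cm²

area = 8.6 cm × 64.207 cm = 552.1802 cm².
8.6 has 2 significant figures; 64.207 has 5.
Division/multiplication keeps the fewest: 2 significant figures.
Rounded: 5.5 × 10² cm².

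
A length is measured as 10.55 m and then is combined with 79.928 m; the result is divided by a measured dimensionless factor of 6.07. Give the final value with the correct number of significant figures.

14.9 m

10.55 m + 79.928 m = 90.478 m; the sum is limited to 2 decimal places (4 s.f.).
Carrying full precision, 90.478 ÷ 6.07 = 14.9057660626… m; 6.07 has 3 s.f., so the result keeps min(4, 3) = 3 s.f.
Rounded to 3 significant figures: 14.9 m.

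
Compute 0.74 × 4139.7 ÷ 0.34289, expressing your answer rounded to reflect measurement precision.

8.9 × 10^3

0.74 × 4139.7 ÷ 0.34289 = 8933.99632535…
Multiplication/division keeps the fewest significant figures: 0.74 → 2 s.f., 4139.7 → 5 s.f., 0.34289 → 5 s.f.; limit is 2.
Rounded to 2 significant figures: 8.9 × 10^3.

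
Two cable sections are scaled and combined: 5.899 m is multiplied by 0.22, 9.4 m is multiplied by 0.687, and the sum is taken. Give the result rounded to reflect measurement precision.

5.899 × 0.22 = 1.29778 → 1.3 m (2 s.f., last digit at the 10^-1 place).
9.4 × 0.687 = 6.4578 → 6.5 m (2 s.f., last digit at the 10^-1 place).
Sum: 7.75558 m; keep the coarser place, 10^-1.
Result: 7.8 m.

7.8 m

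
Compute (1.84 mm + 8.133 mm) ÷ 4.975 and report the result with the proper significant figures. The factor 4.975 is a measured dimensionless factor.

1.84 mm + 8.133 mm = 9.973 mm; the sum is limited to 2 decimal places (3 s.f.).
Carrying full precision, 9.973 ÷ 4.975 = 2.00462311558… mm; 4.975 has 4 s.f., so the result keeps min(3, 4) = 3 s.f.
Rounded to 3 significant figures: 2.00 mm.

2.00 mm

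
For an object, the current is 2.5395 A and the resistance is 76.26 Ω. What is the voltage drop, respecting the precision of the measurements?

1.937 × 10² V

voltage drop = 2.5395 A × 76.26 Ω = 193.66227 V.
2.5395 has 5 significant figures; 76.26 has 4.
Division/multiplication keeps the fewest: 4 significant figures.
Rounded: 1.937 × 10² V.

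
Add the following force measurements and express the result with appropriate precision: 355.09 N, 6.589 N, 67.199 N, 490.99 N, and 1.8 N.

355.09 N + 6.589 N + 67.199 N + 490.99 N + 1.8 N = 921.668 N.
Addition/subtraction keeps the fewest decimal places: 355.09 → 2 decimal places, 6.589 → 3 decimal places, 67.199 → 3 decimal places, 490.99 → 2 decimal places, 1.8 → 1 decimal place; limit is 1.
Rounded to 1 decimal place: 921.7 N.

921.7 N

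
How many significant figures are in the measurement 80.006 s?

5

80.006: zeros between nonzero digits are significant.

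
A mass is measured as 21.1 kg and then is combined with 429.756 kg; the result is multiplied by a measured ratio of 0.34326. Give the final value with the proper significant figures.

21.1 kg + 429.756 kg = 450.856 kg; the sum is limited to 1 decimal place (4 s.f.).
Carrying full precision, 450.856 × 0.34326 = 154.76083056 kg; 0.34326 has 5 s.f., so the result keeps min(4, 5) = 4 s.f.
Rounded to 4 significant figures: 154.8 kg.

154.8 kg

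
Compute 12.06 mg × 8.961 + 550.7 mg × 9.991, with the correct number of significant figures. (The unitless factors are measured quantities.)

12.06 × 8.961 = 108.06966 → 108.1 mg (4 s.f., last digit at the 10^-1 place).
550.7 × 9.991 = 5502.0437 → 5502 mg (4 s.f., last digit at the 10^0 place).
Sum: 5610.11336 mg; keep the coarser place, 10^0.
Result: 5610. mg.

5610. mg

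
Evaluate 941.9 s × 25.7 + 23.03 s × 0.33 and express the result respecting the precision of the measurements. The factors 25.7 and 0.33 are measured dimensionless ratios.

2.42 × 10⁴ s

941.9 × 25.7 = 24206.83 → 2.42 × 10⁴ s (3 s.f., last digit at the 10^2 place).
23.03 × 0.33 = 7.5999 → 7.6 s (2 s.f., last digit at the 10^-1 place).
Sum: 24214.4299 s; keep the coarser place, 10^2.
Result: 2.42 × 10⁴ s.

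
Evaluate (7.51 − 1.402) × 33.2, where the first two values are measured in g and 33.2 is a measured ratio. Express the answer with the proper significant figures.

7.51 g − 1.402 g = 6.108 g; the difference is limited to 2 decimal places (3 s.f.).
Carrying full precision, 6.108 × 33.2 = 202.7856 g; 33.2 has 3 s.f., so the result keeps min(3, 3) = 3 s.f.
Rounded to 3 significant figures: 2.03 × 10^2 g.

2.03 × 10^2 g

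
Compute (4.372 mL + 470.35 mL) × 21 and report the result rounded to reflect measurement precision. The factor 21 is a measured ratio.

1.0 × 10^4 mL

4.372 mL + 470.35 mL = 474.722 mL; the sum is limited to 2 decimal places (5 s.f.).
Carrying full precision, 474.722 × 21 = 9969.162 mL; 21 has 2 s.f., so the result keeps min(5, 2) = 2 s.f.
Rounded to 2 significant figures: 1.0 × 10^4 mL.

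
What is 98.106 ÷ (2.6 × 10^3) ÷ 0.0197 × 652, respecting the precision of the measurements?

1.2 × 10^3

98.106 ÷ (2.6 × 10^3) ÷ 0.0197 × 652 = 1248.83076923…
Multiplication/division keeps the fewest significant figures: 98.106 → 5 s.f., 2.6 × 10^3 → 2 s.f., 0.0197 → 3 s.f., 652 → 3 s.f.; limit is 2.
Rounded to 2 significant figures: 1.2 × 10^3.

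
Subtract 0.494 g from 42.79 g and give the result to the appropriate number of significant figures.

42.30 g

42.79 g − 0.494 g = 42.296 g.
Addition/subtraction keeps the fewest decimal places: 42.79 → 2 decimal places, 0.494 → 3 decimal places; limit is 2.
Rounded to 2 decimal places: 42.30 g.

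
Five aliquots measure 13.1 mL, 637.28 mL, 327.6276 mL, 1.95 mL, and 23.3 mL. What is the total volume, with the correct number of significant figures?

13.1 mL + 637.28 mL + 327.6276 mL + 1.95 mL + 23.3 mL = 1003.2576 mL.
Addition/subtraction keeps the fewest decimal places: 13.1 → 1 decimal place, 637.28 → 2 decimal places, 327.6276 → 4 decimal places, 1.95 → 2 decimal places, 23.3 → 1 decimal place; limit is 1.
Rounded to 1 decimal place: 1.0033 × 10³ mL.

1.0033 × 10³ mL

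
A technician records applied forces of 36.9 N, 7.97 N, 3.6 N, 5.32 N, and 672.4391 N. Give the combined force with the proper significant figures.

726.2 N

36.9 N + 7.97 N + 3.6 N + 5.32 N + 672.4391 N = 726.2291 N.
Addition/subtraction keeps the fewest decimal places: 36.9 → 1 decimal place, 7.97 → 2 decimal places, 3.6 → 1 decimal place, 5.32 → 2 decimal places, 672.4391 → 4 decimal places; limit is 1.
Rounded to 1 decimal place: 726.2 N.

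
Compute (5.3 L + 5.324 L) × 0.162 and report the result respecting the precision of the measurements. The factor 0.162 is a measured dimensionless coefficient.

1.72 L

5.3 L + 5.324 L = 10.624 L; the sum is limited to 1 decimal place (3 s.f.).
Carrying full precision, 10.624 × 0.162 = 1.721088 L; 0.162 has 3 s.f., so the result keeps min(3, 3) = 3 s.f.
Rounded to 3 significant figures: 1.72 L.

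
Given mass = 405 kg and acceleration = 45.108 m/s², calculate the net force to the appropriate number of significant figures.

1.83 × 10^4 N

net force = 405 kg × 45.108 m/s² = 18268.74 N.
405 has 3 significant figures; 45.108 has 5.
Division/multiplication keeps the fewest: 3 significant figures.
Rounded: 1.83 × 10^4 N.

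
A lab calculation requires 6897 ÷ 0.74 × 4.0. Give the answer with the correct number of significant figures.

6897 ÷ 0.74 × 4.0 = 37281.0810811…
Multiplication/division keeps the fewest significant figures: 6897 → 4 s.f., 0.74 → 2 s.f., 4.0 → 2 s.f.; limit is 2.
Rounded to 2 significant figures: 3.7 × 10⁴.

3.7 × 10⁴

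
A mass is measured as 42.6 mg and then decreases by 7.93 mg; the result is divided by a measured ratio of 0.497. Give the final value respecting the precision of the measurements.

42.6 mg − 7.93 mg = 34.67 mg; the difference is limited to 1 decimal place (3 s.f.).
Carrying full precision, 34.67 ÷ 0.497 = 69.7585513078… mg; 0.497 has 3 s.f., so the result keeps min(3, 3) = 3 s.f.
Rounded to 3 significant figures: 69.8 mg.

69.8 mg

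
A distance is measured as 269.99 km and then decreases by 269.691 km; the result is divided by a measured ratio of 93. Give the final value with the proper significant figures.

0.0032 km

269.99 km − 269.691 km = 0.299 km; the difference is limited to 2 decimal places (2 s.f.).
Carrying full precision, 0.299 ÷ 93 = 0.00321505376344… km; 93 has 2 s.f., so the result keeps min(2, 2) = 2 s.f.
Rounded to 2 significant figures: 0.0032 km.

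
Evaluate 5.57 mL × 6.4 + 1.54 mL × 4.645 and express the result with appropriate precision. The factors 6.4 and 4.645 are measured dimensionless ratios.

43 mL

5.57 × 6.4 = 35.648 → 36 mL (2 s.f., last digit at the 10^0 place).
1.54 × 4.645 = 7.1533 → 7.15 mL (3 s.f., last digit at the 10^-2 place).
Sum: 42.8013 mL; keep the coarser place, 10^0.
Result: 43 mL.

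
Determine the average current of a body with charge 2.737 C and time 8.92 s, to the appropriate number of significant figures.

3.07 × 10^-1 A

average current = 2.737 C ÷ 8.92 s = 0.306838565022… A.
2.737 has 4 significant figures; 8.92 has 3.
Division/multiplication keeps the fewest: 3 significant figures.
Rounded: 3.07 × 10^-1 A.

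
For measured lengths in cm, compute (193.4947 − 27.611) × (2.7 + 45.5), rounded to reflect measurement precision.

8.00 × 10³ cm²

193.4947 − 27.611 = 165.8837, limited to 3 d.p. → 6 s.f.; 2.7 + 45.5 = 48.2, limited to 1 d.p. → 3 s.f.
Carrying full precision, 165.8837 × 48.2 = 7995.59434; keep min(6, 3) = 3 s.f.
Rounded to 3 significant figures: 8.00 × 10³ cm².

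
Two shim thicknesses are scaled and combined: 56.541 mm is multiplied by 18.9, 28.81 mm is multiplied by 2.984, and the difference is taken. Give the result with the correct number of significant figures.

56.541 × 18.9 = 1068.6249 → 1.07 × 10^3 mm (3 s.f., last digit at the 10^1 place).
28.81 × 2.984 = 85.96904 → 85.97 mm (4 s.f., last digit at the 10^-2 place).
Difference: 982.65586 mm; keep the coarser place, 10^1.
Result: 9.8 × 10^2 mm.

9.8 × 10^2 mm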